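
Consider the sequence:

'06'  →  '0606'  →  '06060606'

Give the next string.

s(k+1) = s(k)·s(k) — each term doubles the last.
So the next term is two copies of 06060606.

0606060606060606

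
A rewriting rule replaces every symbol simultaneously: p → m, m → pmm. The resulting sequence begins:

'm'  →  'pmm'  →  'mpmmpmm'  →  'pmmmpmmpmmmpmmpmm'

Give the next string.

mpmmpmmpmmmpmmpmmmpmmpmmpmmmpmmpmmmpmmpmm

φ(pmmmpmmpmmmpmmpmm) expands symbol-by-symbol to m pmm pmm pmm m pmm pmm m pmm pmm pmm m pmm pmm m pmm pmm; joining the 17 pieces gives the next term.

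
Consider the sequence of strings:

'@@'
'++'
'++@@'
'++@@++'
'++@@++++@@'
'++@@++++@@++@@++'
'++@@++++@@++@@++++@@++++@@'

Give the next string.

This is a Fibonacci-style word recurrence s(k) = s(k−1)·s(k−2): e.g. ++·@@ = ++@@.
So term 8 is ++@@++++@@++@@++++@@++++@@·++@@++++@@++@@++.

++@@++++@@++@@++++@@++++@@++@@++++@@++@@++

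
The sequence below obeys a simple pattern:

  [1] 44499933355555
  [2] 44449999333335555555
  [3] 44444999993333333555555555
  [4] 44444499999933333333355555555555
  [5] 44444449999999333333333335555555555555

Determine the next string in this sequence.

44444444999999993333333333333555555555555555

Each string has the form 4^{n+1} 9^{n+1} 3^{2n-1} 5^{2n+1}, where the shown terms are n = 2, 3, 4, 5, 6.
Setting n = 7 gives 8, 8, 13, 15 characters in each block.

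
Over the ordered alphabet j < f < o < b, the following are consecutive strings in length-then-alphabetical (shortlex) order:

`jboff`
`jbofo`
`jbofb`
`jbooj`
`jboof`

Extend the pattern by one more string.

jbooo

Treat jboof as a base-4 numeral over the given alphabet and add one, carrying through any trailing b's.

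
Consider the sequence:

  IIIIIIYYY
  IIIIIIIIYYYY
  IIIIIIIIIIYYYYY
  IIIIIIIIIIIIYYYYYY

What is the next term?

Term n consists of 2n I's, followed by n Y's, where the shown terms are n = 3, 4, 5, 6.
For the next term, n = 7, so the run lengths are 14, 7.

IIIIIIIIIIIIIIYYYYYYY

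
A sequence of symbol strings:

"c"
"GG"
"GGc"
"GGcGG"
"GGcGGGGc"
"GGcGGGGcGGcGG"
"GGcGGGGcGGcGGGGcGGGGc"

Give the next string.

Each term (from the third on) is the previous term followed by the one before it: term 3 = GG·c = GGc.
Continuing: GGcGGGGcGGcGGGGcGGGGc · GGcGGGGcGGcGG gives term 8.

GGcGGGGcGGcGGGGcGGGGcGGcGGGGcGGcGG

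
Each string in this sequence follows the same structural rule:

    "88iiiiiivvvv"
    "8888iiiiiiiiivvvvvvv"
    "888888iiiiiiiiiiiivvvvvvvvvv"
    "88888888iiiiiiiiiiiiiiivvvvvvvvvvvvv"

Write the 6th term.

888888888888iiiiiiiiiiiiiiiiiiiiivvvvvvvvvvvvvvvvvvv

Each string has the form 8^{2n} i^{3n+3} v^{3n+1} (n = 1, 2, …).
For term 6, n = 6, so the run lengths are 12, 21, 19.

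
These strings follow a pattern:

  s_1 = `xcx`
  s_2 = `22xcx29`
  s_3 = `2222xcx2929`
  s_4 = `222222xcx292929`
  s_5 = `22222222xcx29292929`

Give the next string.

s(k+1) = 22·s(k)·29, so each term gains 22 as a prefix and 29 as a suffix.
So the next term is 22·22222222xcx29292929·29.

2222222222xcx2929292929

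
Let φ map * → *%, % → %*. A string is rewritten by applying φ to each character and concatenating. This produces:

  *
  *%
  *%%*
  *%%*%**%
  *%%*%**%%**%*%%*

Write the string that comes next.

φ(*%%*%**%%**%*%%*) expands symbol-by-symbol to *% %* %* *% %* *% *% %* %* *% *% %* *% %* %* *%; joining the 16 pieces gives the next term.

*%%*%**%%**%*%%*%**%*%%**%%*%**%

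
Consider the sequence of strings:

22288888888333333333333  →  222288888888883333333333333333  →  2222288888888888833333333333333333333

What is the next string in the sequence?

22222288888888888888333333333333333333333333

Term n consists of n 2's, followed by 2n+2 8's, followed by 4n 3's, where the shown terms are n = 3, 4, 5.
For the next term, n = 6, so the run lengths are 6, 14, 24.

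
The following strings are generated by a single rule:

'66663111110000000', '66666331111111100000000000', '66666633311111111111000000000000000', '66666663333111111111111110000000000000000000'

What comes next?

66666666333331111111111111111100000000000000000000000

Reading off run lengths: 6 runs 4, 5, 6, 7; 3 runs 1, 2, 3, 4; 1 runs 5, 8, 11, 14; 0 runs 7, 11, 15, 19 — each is linear in n (n = 1, 2, …).
At n = 5 the blocks have lengths 8, 5, 17, 23.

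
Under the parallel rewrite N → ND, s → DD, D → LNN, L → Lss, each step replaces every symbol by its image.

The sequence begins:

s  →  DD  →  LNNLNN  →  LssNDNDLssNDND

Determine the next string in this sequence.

Replace each of the 14 characters of LssNDNDLssNDND in place — Lss DD DD ND LNN ND LNN Lss DD DD ND LNN ND LNN — and concatenate.

LssDDDDNDLNNNDLNNLssDDDDNDLNNNDLNN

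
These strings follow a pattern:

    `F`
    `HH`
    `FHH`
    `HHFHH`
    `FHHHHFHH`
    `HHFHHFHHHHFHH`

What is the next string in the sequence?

Each term (from the third on) is the two preceding terms concatenated in order: term 3 = F·HH = FHH.
So term 7 is FHHHHFHH·HHFHHFHHHHFHH.

FHHHHFHHHHFHHFHHHHFHH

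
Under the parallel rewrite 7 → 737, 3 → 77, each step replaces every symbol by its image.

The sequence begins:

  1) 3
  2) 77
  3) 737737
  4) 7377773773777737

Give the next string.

φ(7377773773777737) expands symbol-by-symbol to 737 77 737 737 737 737 77 737 737 77 737 737 737 737 77 737; joining the 16 pieces gives the next term.

73777737737737737777377377773773773773777737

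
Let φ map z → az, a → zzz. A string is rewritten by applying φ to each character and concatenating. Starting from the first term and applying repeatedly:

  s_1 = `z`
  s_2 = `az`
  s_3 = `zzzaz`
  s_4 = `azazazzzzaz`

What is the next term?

Apply φ to azazazzzzaz symbol by symbol: a→zzz, z→az, a→zzz, z→az, a→zzz, z→az, z→az, z→az, z→az, a→zzz, z→az; joined: zzz az zzz az zzz az az az az zzz az.

zzzazzzzazzzzazazazazzzzaz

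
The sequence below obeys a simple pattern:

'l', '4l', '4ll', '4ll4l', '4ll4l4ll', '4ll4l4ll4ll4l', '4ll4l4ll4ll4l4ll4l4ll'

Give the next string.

This is a Fibonacci-style word recurrence s(k) = s(k−1)·s(k−2): e.g. 4l·l = 4ll.
So term 8 is 4ll4l4ll4ll4l4ll4l4ll·4ll4l4ll4ll4l.

4ll4l4ll4ll4l4ll4l4ll4ll4l4ll4ll4l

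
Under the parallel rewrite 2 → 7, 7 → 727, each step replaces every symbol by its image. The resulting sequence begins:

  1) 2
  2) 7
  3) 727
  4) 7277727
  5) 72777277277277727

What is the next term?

Replace each of the 17 characters of 72777277277277727 in place — 727 7 727 727 727 7 727 727 7 727 727 7 727 727 727 7 727 — and concatenate.

72777277277277727727772772777277277277727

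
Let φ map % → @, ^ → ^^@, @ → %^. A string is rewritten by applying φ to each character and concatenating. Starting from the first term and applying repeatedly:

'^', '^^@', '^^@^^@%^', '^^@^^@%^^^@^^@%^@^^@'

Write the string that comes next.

Rewriting the 20 symbols of ^^@^^@%^^^@^^@%^@^^@ one by one yields ^^@ ^^@ %^ ^^@ ^^@ %^ @ ^^@ ^^@ ^^@ %^ ^^@ ^^@ %^ @ ^^@ %^ ^^@ ^^@ %^; concatenated:

^^@^^@%^^^@^^@%^@^^@^^@^^@%^^^@^^@%^@^^@%^^^@^^@%^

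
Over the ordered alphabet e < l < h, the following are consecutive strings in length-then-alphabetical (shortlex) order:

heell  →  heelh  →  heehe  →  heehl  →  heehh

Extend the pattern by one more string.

helee

Find the rightmost character of heehh below h, bump it to the next letter, and reset everything to its right to e.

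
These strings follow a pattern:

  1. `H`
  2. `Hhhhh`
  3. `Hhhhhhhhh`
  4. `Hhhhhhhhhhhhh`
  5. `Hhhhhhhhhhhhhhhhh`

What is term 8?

Hhhhhhhhhhhhhhhhhhhhhhhhhhhhh

The strings grow by a fixed suffix hhhh each time.
From Hhhhhhhhhhhhhhhhh, 3 further steps: Hhhhhhhhhhhhhhhhh → Hhhhhhhhhhhhhhhhhhhhh → Hhhhhhhhhhhhhhhhhhhhhhhhh → (answer).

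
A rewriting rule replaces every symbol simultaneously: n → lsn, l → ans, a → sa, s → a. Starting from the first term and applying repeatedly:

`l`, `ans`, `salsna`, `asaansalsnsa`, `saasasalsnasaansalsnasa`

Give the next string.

φ(saasasalsnasaansalsnasa) expands symbol-by-symbol to a sa sa a sa a sa ans a lsn sa a sa sa lsn a sa ans a lsn sa a sa; joining the 23 pieces gives the next term.

asasaasaasaansalsnsaasasalsnasaansalsnsaasa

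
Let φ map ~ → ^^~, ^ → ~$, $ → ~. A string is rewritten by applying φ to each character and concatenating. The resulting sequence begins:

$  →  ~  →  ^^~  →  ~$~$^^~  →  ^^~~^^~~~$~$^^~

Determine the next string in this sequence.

Replace each of the 15 characters of ^^~~^^~~~$~$^^~ in place — ~$ ~$ ^^~ ^^~ ~$ ~$ ^^~ ^^~ ^^~ ~ ^^~ ~ ~$ ~$ ^^~ — and concatenate.

~$~$^^~^^~~$~$^^~^^~^^~~^^~~~$~$^^~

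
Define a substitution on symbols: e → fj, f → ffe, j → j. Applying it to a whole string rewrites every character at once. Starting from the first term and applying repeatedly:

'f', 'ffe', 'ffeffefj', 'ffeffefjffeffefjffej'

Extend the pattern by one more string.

ffeffefjffeffefjffejffeffefjffeffefjffejffeffefjj

Applying the rule to each of the 20 symbols of ffeffefjffeffefjffej gives the pieces ffe ffe fj ffe ffe fj ffe j ffe ffe fj ffe ffe fj ffe j ffe ffe fj j, which concatenate to the answer.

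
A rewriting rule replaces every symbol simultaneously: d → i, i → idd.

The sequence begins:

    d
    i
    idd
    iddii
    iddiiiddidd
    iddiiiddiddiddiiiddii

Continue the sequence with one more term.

Rewriting the 21 symbols of iddiiiddiddiddiiiddii one by one yields idd i i idd idd idd i i idd i i idd i i idd idd idd i i idd idd; concatenated:

iddiiiddiddiddiiiddiiiddiiiddiddiddiiiddidd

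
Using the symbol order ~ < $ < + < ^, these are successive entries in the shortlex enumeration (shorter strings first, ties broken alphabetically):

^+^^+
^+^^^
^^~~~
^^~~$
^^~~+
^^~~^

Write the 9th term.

^^~$+

Advancing 3 positions from ^^~~^ through ^^~~^ → ^^~$~ → ^^~$$ reaches term 9.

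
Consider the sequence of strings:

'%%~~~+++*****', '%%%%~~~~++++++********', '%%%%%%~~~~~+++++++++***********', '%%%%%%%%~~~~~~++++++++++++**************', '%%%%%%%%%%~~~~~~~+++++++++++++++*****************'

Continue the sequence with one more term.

%%%%%%%%%%%%~~~~~~~~++++++++++++++++++********************

The n-th term is 2n %'s then n+2 ~'s then 3n +'s then 3n+2 *'s (n = 1, 2, …).
For the next term, n = 6, so the run lengths are 12, 8, 18, 20.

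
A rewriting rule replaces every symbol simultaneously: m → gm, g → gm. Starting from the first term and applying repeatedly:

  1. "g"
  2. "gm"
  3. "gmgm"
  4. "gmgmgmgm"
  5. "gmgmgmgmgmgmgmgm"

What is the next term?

Rewriting the 16 symbols of gmgmgmgmgmgmgmgm one by one yields gm gm gm gm gm gm gm gm gm gm gm gm gm gm gm gm; concatenated:

gmgmgmgmgmgmgmgmgmgmgmgmgmgmgmgm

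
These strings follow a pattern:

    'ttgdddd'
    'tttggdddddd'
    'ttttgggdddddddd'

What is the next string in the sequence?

tttttggggdddddddddd

Reading off run lengths: t runs 2, 3, 4; g runs 1, 2, 3; d runs 4, 6, 8 — each is linear in n, where the shown terms are n = 2, 3, 4.
Setting n = 5 gives 5, 4, 10 characters in each block.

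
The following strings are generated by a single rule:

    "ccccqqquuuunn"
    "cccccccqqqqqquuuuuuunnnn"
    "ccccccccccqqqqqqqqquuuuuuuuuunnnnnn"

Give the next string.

cccccccccccccqqqqqqqqqqqquuuuuuuuuuuuunnnnnnnn

The n-th term is 3n+1 c's then 3n q's then 3n+1 u's then 2n n's (n = 1, 2, …).
At n = 4 the blocks have lengths 13, 12, 13, 8.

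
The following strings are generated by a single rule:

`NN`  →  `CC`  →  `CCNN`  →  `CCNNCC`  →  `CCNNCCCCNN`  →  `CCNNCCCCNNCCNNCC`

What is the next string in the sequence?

CCNNCCCCNNCCNNCCCCNNCCCCNN

From term 3 onward, concatenate the last term with the second-to-last: CC·NN = CCNN, CCNN·CC = CCNNCC, …
The next term joins CCNNCCCCNNCCNNCC and CCNNCCCCNN.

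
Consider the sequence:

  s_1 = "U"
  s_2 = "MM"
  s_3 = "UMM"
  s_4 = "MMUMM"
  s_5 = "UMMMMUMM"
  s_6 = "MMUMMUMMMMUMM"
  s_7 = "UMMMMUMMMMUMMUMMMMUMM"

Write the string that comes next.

From term 3 onward, concatenate the second-to-last term with the last: U·MM = UMM, MM·UMM = MMUMM, …
So term 8 is MMUMMUMMMMUMM·UMMMMUMMMMUMMUMMMMUMM.

MMUMMUMMMMUMMUMMMMUMMMMUMMUMMMMUMM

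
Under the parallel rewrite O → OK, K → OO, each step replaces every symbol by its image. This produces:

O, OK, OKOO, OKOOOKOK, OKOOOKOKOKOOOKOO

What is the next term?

OKOOOKOKOKOOOKOOOKOOOKOKOKOOOKOK

φ(OKOOOKOKOKOOOKOO) expands symbol-by-symbol to OK OO OK OK OK OO OK OO OK OO OK OK OK OO OK OK; joining the 16 pieces gives the next term.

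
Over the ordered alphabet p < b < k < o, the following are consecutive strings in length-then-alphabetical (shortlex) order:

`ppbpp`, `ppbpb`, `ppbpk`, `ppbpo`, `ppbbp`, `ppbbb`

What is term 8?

ppbbo

Stepping forward 2 times from ppbbb: ppbbb → ppbbk, then the target.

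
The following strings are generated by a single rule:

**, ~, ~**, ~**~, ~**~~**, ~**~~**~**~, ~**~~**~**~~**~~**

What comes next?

Each term (from the third on) is the previous term followed by the one before it: term 3 = ~·** = ~**.
So term 8 is ~**~~**~**~~**~~**·~**~~**~**~.

~**~~**~**~~**~~**~**~~**~**~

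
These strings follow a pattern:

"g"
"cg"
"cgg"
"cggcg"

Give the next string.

This is a Fibonacci-style word recurrence s(k) = s(k−1)·s(k−2): e.g. cg·g = cgg.
The next term joins cggcg and cgg.

cggcgcgg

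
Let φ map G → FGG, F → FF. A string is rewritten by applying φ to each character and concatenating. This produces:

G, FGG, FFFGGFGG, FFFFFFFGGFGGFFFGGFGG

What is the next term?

Replace each of the 20 characters of FFFFFFFGGFGGFFFGGFGG in place — FF FF FF FF FF FF FF FGG FGG FF FGG FGG FF FF FF FGG FGG FF FGG FGG — and concatenate.

FFFFFFFFFFFFFFFGGFGGFFFGGFGGFFFFFFFGGFGGFFFGGFGG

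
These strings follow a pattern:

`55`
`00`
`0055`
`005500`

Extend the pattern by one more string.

0055000055

From term 3 onward, concatenate the last term with the second-to-last: 00·55 = 0055, 0055·00 = 005500, …
So term 5 is 005500·0055.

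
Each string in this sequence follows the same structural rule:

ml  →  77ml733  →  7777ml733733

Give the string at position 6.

Each term wraps the previous one in 77 on the left and 733 on the right.
From 7777ml733733, 3 further steps: 7777ml733733 → 777777ml733733733 → 77777777ml733733733733 → (answer).

7777777777ml733733733733733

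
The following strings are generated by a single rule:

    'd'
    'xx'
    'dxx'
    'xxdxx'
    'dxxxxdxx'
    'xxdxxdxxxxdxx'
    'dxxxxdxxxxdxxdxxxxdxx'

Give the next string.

xxdxxdxxxxdxxdxxxxdxxxxdxxdxxxxdxx

This is a Fibonacci-style word recurrence s(k) = s(k−2)·s(k−1): e.g. d·xx = dxx.
The next term joins xxdxxdxxxxdxx and dxxxxdxxxxdxxdxxxxdxx.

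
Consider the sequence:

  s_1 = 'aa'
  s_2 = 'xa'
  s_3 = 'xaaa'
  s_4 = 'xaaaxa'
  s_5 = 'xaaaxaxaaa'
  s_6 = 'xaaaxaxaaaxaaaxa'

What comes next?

Each term (from the third on) is the previous term followed by the one before it: term 3 = xa·aa = xaaa.
The next term joins xaaaxaxaaaxaaaxa and xaaaxaxaaa.

xaaaxaxaaaxaaaxaxaaaxaxaaa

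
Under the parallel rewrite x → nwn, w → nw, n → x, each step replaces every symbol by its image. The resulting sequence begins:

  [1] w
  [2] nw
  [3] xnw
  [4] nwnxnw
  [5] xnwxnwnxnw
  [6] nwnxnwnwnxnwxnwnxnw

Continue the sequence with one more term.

Rewriting the 19 symbols of nwnxnwnwnxnwxnwnxnw one by one yields x nw x nwn x nw x nw x nwn x nw nwn x nw x nwn x nw; concatenated:

xnwxnwnxnwxnwxnwnxnwnwnxnwxnwnxnw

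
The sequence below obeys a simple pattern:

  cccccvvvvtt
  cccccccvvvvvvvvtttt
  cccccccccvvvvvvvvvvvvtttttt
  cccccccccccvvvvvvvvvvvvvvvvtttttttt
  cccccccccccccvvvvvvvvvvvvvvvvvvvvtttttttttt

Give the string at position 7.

cccccccccccccccccvvvvvvvvvvvvvvvvvvvvvvvvvvvvtttttttttttttt

Term n consists of 2n+3 c's, followed by 4n v's, followed by 2n t's (n = 1, 2, …).
Setting n = 7 gives 17, 28, 14 characters in each block.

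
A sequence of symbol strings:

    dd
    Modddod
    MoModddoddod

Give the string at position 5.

s(k+1) = Mo·s(k)·dod, so each term gains Mo as a prefix and dod as a suffix.
From MoModddoddod, 2 further steps: MoModddoddod → MoMoModddoddoddod → (answer).

MoMoMoModddoddoddoddod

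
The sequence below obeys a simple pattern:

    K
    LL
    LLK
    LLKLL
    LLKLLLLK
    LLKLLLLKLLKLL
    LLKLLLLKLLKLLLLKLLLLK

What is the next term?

From term 3 onward, concatenate the last term with the second-to-last: LL·K = LLK, LLK·LL = LLKLL, …
The next term joins LLKLLLLKLLKLLLLKLLLLK and LLKLLLLKLLKLL.

LLKLLLLKLLKLLLLKLLLLKLLKLLLLKLLKLL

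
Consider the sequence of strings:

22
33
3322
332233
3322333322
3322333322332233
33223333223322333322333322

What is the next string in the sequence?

332233332233223333223333223322333322332233

Each term (from the third on) is the previous term followed by the one before it: term 3 = 33·22 = 3322.
Continuing: 33223333223322333322333322 · 3322333322332233 gives term 8.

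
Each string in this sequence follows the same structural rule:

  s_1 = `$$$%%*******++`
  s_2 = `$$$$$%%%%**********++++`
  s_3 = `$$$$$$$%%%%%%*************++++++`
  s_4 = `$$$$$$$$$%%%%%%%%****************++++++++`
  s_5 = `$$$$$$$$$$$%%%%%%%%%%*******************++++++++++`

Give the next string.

$$$$$$$$$$$$$%%%%%%%%%%%%**********************++++++++++++

Reading off run lengths: $ runs 3, 5, 7, 9, 11; % runs 2, 4, 6, 8, 10; * runs 7, 10, 13, 16, 19; + runs 2, 4, 6, 8, 10 — each is linear in n, where the shown terms are n = 2, 3, 4, 5, 6.
Setting n = 7 gives 13, 12, 22, 12 characters in each block.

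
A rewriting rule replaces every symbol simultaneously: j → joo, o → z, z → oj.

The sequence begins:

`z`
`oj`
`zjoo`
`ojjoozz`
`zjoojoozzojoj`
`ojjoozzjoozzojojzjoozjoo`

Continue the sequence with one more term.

Rewriting the 24 symbols of ojjoozzjoozzojojzjoozjoo one by one yields z joo joo z z oj oj joo z z oj oj z joo z joo oj joo z z oj joo z z; concatenated:

zjoojoozzojojjoozzojojzjoozjooojjoozzojjoozz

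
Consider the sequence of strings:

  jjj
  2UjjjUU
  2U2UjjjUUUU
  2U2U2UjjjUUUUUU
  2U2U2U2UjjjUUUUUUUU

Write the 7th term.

Each term wraps the previous one in 2U on the left and UU on the right.
From 2U2U2U2UjjjUUUUUUUU, 2 further steps: 2U2U2U2UjjjUUUUUUUU → 2U2U2U2U2UjjjUUUUUUUUUU → (answer).

2U2U2U2U2U2UjjjUUUUUUUUUUUU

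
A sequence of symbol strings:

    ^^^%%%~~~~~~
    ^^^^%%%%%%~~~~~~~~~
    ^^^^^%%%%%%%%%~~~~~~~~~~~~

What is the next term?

^^^^^^%%%%%%%%%%%%~~~~~~~~~~~~~~~

Reading off run lengths: ^ runs 3, 4, 5; % runs 3, 6, 9; ~ runs 6, 9, 12 — each is linear in n (n = 1, 2, …).
At n = 4 the blocks have lengths 6, 12, 15.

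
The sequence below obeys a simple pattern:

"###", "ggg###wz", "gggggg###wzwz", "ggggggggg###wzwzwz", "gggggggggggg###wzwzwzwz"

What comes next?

Each term wraps the previous one in ggg on the left and wz on the right.
One more step from gggggggggggg###wzwzwzwz gives the answer.

ggggggggggggggg###wzwzwzwzwz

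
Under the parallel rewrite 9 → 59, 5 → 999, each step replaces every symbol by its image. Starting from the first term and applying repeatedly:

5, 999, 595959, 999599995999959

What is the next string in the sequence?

595959999595959599995959595999959

Applying the rule to each of the 15 symbols of 999599995999959 gives the pieces 59 59 59 999 59 59 59 59 999 59 59 59 59 999 59, which concatenate to the answer.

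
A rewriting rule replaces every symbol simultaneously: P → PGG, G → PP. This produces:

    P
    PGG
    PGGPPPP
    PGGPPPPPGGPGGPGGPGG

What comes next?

PGGPPPPPGGPGGPGGPGGPGGPPPPPGGPPPPPGGPPPPPGGPPPP

φ(PGGPPPPPGGPGGPGGPGG) expands symbol-by-symbol to PGG PP PP PGG PGG PGG PGG PGG PP PP PGG PP PP PGG PP PP PGG PP PP; joining the 19 pieces gives the next term.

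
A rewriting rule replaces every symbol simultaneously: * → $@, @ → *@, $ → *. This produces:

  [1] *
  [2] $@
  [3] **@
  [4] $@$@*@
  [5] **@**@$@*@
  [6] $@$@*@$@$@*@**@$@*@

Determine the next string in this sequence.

**@**@$@*@**@**@$@*@$@$@*@**@$@*@

Applying the rule to each of the 19 symbols of $@$@*@$@$@*@**@$@*@ gives the pieces * *@ * *@ $@ *@ * *@ * *@ $@ *@ $@ $@ *@ * *@ $@ *@, which concatenate to the answer.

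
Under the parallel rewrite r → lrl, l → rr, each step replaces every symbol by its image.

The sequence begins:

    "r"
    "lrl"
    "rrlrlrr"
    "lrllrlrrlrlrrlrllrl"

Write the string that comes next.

rrlrlrrrrlrlrrlrllrlrrlrlrrlrllrlrrlrlrrrrlrlrr

φ(lrllrlrrlrlrrlrllrl) expands symbol-by-symbol to rr lrl rr rr lrl rr lrl lrl rr lrl rr lrl lrl rr lrl rr rr lrl rr; joining the 19 pieces gives the next term.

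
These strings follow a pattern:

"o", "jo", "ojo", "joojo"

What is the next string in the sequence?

ojojoojo

From term 3 onward, concatenate the second-to-last term with the last: o·jo = ojo, jo·ojo = joojo, …
Continuing: ojo · joojo gives term 5.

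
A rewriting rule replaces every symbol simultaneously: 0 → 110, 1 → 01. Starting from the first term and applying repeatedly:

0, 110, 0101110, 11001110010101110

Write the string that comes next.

Rewriting the 17 symbols of 11001110010101110 one by one yields 01 01 110 110 01 01 01 110 110 01 110 01 110 01 01 01 110; concatenated:

01011101100101011101100111001110010101110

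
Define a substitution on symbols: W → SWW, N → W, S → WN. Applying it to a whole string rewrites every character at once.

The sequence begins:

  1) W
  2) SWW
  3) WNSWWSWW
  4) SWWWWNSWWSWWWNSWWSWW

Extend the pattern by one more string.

WNSWWSWWSWWSWWWWNSWWSWWWNSWWSWWSWWWWNSWWSWWWNSWWSWW

φ(SWWWWNSWWSWWWNSWWSWW) expands symbol-by-symbol to WN SWW SWW SWW SWW W WN SWW SWW WN SWW SWW SWW W WN SWW SWW WN SWW SWW; joining the 20 pieces gives the next term.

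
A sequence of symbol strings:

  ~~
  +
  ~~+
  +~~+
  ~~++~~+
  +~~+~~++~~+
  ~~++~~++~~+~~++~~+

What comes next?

+~~+~~++~~+~~++~~++~~+~~++~~+

This is a Fibonacci-style word recurrence s(k) = s(k−2)·s(k−1): e.g. ~~·+ = ~~+.
Continuing: +~~+~~++~~+ · ~~++~~++~~+~~++~~+ gives term 8.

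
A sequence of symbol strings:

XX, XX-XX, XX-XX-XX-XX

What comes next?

Each string is two copies of the previous one joined by '-'.
Doubling XX-XX-XX-XX with '-' between the halves:

XX-XX-XX-XX-XX-XX-XX-XX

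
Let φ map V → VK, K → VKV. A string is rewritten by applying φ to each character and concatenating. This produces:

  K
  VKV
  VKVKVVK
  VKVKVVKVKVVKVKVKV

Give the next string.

φ(VKVKVVKVKVVKVKVKV) expands symbol-by-symbol to VK VKV VK VKV VK VK VKV VK VKV VK VK VKV VK VKV VK VKV VK; joining the 17 pieces gives the next term.

VKVKVVKVKVVKVKVKVVKVKVVKVKVKVVKVKVVKVKVVK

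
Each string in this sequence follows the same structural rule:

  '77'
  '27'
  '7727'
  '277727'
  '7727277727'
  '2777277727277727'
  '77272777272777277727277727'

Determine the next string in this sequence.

From term 3 onward, concatenate the second-to-last term with the last: 77·27 = 7727, 27·7727 = 277727, …
The next term joins 2777277727277727 and 77272777272777277727277727.

277727772727772777272777272777277727277727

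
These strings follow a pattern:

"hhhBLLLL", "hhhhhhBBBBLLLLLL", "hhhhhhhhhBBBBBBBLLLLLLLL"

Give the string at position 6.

The n-th term is 3n h's then 3n-2 B's then 2n+2 L's (n = 1, 2, …).
Setting n = 6 gives 18, 16, 14 characters in each block.

hhhhhhhhhhhhhhhhhhBBBBBBBBBBBBBBBBLLLLLLLLLLLLLL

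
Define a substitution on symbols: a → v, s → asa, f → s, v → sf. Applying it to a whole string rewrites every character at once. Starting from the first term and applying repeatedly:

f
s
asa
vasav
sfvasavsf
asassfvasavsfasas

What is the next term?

vasavasaasassfvasavsfasasvasavasa

Applying the rule to each of the 17 symbols of asassfvasavsfasas gives the pieces v asa v asa asa s sf v asa v sf asa s v asa v asa, which concatenate to the answer.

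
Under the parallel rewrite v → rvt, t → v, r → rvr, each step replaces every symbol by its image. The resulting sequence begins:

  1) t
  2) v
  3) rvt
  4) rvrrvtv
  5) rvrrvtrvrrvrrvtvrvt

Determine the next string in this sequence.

rvrrvtrvrrvrrvtvrvrrvtrvrrvrrvtrvrrvrrvtvrvtrvrrvtv

Applying the rule to each of the 19 symbols of rvrrvtrvrrvrrvtvrvt gives the pieces rvr rvt rvr rvr rvt v rvr rvt rvr rvr rvt rvr rvr rvt v rvt rvr rvt v, which concatenate to the answer.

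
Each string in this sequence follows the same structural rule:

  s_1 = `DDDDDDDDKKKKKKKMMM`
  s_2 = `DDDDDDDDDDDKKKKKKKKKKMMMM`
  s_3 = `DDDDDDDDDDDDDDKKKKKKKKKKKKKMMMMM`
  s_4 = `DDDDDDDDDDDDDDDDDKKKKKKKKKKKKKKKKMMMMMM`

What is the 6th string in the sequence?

Term n consists of 3n+2 D's, followed by 3n+1 K's, followed by n+1 M's, where the shown terms are n = 2, 3, 4, 5.
At n = 7 the blocks have lengths 23, 22, 8.

DDDDDDDDDDDDDDDDDDDDDDDKKKKKKKKKKKKKKKKKKKKKKMMMMMMMM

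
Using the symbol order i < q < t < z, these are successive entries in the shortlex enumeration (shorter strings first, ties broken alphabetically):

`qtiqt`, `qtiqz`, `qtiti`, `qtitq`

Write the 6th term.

qtitz

Advancing 2 positions from qtitq through qtitq → qtitt reaches term 6.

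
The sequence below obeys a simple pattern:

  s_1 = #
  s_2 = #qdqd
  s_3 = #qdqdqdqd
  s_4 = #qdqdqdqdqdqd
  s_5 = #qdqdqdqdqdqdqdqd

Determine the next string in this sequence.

Every step adds qdqd to the end: s(k+1) = s(k)·qdqd.
So the next term is #qdqdqdqdqdqdqdqd·qdqd.

#qdqdqdqdqdqdqdqdqdqd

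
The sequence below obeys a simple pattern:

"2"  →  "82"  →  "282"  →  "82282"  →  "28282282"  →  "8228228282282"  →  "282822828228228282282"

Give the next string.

8228228282282282822828228228282282

This is a Fibonacci-style word recurrence s(k) = s(k−2)·s(k−1): e.g. 2·82 = 282.
So term 8 is 8228228282282·282822828228228282282.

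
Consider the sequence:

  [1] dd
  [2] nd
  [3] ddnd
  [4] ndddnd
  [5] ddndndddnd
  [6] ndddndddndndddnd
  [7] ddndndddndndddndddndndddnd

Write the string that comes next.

ndddndddndndddndddndndddndndddndddndndddnd

Each term (from the third on) is the two preceding terms concatenated in order: term 3 = dd·nd = ddnd.
Continuing: ndddndddndndddnd · ddndndddndndddndddndndddnd gives term 8.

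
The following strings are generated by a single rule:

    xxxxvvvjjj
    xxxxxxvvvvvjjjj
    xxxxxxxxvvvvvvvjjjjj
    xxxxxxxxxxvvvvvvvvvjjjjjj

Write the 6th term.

Term n consists of 2n+2 x's, followed by 2n+1 v's, followed by n+2 j's (n = 1, 2, …).
At n = 6 the blocks have lengths 14, 13, 8.

xxxxxxxxxxxxxxvvvvvvvvvvvvvjjjjjjjj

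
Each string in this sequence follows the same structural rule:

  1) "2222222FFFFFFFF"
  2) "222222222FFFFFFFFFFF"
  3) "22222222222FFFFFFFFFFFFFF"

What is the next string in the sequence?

Each string has the form 2^{2n+1} F^{3n-1}, where the shown terms are n = 3, 4, 5.
For the next term, n = 6, so the run lengths are 13, 17.

2222222222222FFFFFFFFFFFFFFFFF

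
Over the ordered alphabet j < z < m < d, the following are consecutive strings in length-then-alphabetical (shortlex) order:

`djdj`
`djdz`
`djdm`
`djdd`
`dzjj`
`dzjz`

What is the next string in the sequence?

Find the rightmost character of dzjz below d, bump it to the next letter, and reset everything to its right to j.

dzjm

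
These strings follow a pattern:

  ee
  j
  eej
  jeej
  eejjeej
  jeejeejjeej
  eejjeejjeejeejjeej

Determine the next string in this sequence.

Each term (from the third on) is the two preceding terms concatenated in order: term 3 = ee·j = eej.
So term 8 is jeejeejjeej·eejjeejjeejeejjeej.

jeejeejjeejeejjeejjeejeejjeej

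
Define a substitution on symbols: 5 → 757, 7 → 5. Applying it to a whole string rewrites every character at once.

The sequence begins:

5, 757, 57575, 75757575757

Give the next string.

575757575757575757575

Apply φ to 75757575757 symbol by symbol: 7→5, 5→757, 7→5, 5→757, 7→5, 5→757, 7→5, 5→757, 7→5, 5→757, 7→5; joined: 5 757 5 757 5 757 5 757 5 757 5.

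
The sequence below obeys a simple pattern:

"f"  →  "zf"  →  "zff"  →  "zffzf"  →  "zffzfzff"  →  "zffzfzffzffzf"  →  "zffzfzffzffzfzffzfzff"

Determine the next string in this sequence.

Each term (from the third on) is the previous term followed by the one before it: term 3 = zf·f = zff.
So term 8 is zffzfzffzffzfzffzfzff·zffzfzffzffzf.

zffzfzffzffzfzffzfzffzffzfzffzffzf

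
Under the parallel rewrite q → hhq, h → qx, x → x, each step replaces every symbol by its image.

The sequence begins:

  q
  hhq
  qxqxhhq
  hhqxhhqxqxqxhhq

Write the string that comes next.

Rewriting the 15 symbols of hhqxhhqxqxqxhhq one by one yields qx qx hhq x qx qx hhq x hhq x hhq x qx qx hhq; concatenated:

qxqxhhqxqxqxhhqxhhqxhhqxqxqxhhq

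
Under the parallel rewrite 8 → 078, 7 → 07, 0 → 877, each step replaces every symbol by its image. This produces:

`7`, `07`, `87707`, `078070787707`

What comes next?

877070788770787707078070787707

Apply φ to 078070787707 symbol by symbol: 0→877, 7→07, 8→078, 0→877, 7→07, 0→877, 7→07, 8→078, 7→07, 7→07, 0→877, 7→07; joined: 877 07 078 877 07 877 07 078 07 07 877 07.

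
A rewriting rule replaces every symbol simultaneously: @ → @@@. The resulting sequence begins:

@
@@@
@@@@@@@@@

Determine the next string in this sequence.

Rewriting each symbol of @@@@@@@@@: @→@@@, @→@@@, @→@@@, @→@@@, @→@@@, @→@@@, @→@@@, @→@@@, @→@@@, which concatenates to @@@ @@@ @@@ @@@ @@@ @@@ @@@ @@@ @@@.

@@@@@@@@@@@@@@@@@@@@@@@@@@@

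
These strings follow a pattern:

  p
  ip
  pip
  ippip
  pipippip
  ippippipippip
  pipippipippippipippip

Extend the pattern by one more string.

ippippipippippipippipippippipippip

Each term (from the third on) is the two preceding terms concatenated in order: term 3 = p·ip = pip.
Continuing: ippippipippip · pipippipippippipippip gives term 8.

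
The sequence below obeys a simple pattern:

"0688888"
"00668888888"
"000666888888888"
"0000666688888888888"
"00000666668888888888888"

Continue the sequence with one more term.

The n-th term is n-1 0's then n-1 6's then 2n+1 8's, where the shown terms are n = 2, 3, 4, 5, 6.
Setting n = 7 gives 6, 6, 15 characters in each block.

000000666666888888888888888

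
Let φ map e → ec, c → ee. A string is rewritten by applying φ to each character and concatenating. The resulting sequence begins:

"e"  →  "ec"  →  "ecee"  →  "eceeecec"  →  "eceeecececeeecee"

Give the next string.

Rewriting the 16 symbols of eceeecececeeecee one by one yields ec ee ec ec ec ee ec ee ec ee ec ec ec ee ec ec; concatenated:

eceeecececeeeceeeceeecececeeecec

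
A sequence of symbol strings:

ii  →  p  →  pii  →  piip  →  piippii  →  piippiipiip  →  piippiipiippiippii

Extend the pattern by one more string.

piippiipiippiippiipiippiipiip

Each term (from the third on) is the previous term followed by the one before it: term 3 = p·ii = pii.
So term 8 is piippiipiippiippii·piippiipiip.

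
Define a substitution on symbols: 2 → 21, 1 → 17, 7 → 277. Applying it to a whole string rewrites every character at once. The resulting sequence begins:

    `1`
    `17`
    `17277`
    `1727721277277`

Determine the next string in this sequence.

φ(1727721277277) expands symbol-by-symbol to 17 277 21 277 277 21 17 21 277 277 21 277 277; joining the 13 pieces gives the next term.

172772127727721172127727721277277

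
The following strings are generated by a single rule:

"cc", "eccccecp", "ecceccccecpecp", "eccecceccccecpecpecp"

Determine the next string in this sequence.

s(k+1) = ecc·s(k)·ecp, so each term gains ecc as a prefix and ecp as a suffix.
So the next term is ecc·eccecceccccecpecpecp·ecp.

ecceccecceccccecpecpecpecp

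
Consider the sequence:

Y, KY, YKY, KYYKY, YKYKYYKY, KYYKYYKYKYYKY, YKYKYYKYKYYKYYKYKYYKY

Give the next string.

Each term (from the third on) is the two preceding terms concatenated in order: term 3 = Y·KY = YKY.
Continuing: KYYKYYKYKYYKY · YKYKYYKYKYYKYYKYKYYKY gives term 8.

KYYKYYKYKYYKYYKYKYYKYKYYKYYKYKYYKY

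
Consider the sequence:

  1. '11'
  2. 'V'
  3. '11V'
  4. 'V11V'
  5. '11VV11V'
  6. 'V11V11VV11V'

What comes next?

Each term (from the third on) is the two preceding terms concatenated in order: term 3 = 11·V = 11V.
So term 7 is 11VV11V·V11V11VV11V.

11VV11VV11V11VV11V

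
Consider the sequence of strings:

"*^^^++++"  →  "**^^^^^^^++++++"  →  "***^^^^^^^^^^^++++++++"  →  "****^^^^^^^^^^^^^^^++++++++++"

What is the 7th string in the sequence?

Each string has the form *^{n} ^^{4n-1} +^{2n+2} (n = 1, 2, …).
For term 7, n = 7, so the run lengths are 7, 27, 16.

*******^^^^^^^^^^^^^^^^^^^^^^^^^^^++++++++++++++++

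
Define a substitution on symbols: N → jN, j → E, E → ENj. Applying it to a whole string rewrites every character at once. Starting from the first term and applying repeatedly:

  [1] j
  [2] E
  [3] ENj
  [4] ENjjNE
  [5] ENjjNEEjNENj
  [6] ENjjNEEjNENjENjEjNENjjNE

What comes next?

Rewriting the 24 symbols of ENjjNEEjNENjENjEjNENjjNE one by one yields ENj jN E E jN ENj ENj E jN ENj jN E ENj jN E ENj E jN ENj jN E E jN ENj; concatenated:

ENjjNEEjNENjENjEjNENjjNEENjjNEENjEjNENjjNEEjNENj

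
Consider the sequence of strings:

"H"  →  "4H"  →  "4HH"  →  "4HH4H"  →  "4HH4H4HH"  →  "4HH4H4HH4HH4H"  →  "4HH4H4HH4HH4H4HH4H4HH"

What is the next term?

From term 3 onward, concatenate the last term with the second-to-last: 4H·H = 4HH, 4HH·4H = 4HH4H, …
The next term joins 4HH4H4HH4HH4H4HH4H4HH and 4HH4H4HH4HH4H.

4HH4H4HH4HH4H4HH4H4HH4HH4H4HH4HH4H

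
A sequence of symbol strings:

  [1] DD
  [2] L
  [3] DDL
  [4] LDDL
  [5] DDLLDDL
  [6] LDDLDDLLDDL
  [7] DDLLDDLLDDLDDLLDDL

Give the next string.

LDDLDDLLDDLDDLLDDLLDDLDDLLDDL

From term 3 onward, concatenate the second-to-last term with the last: DD·L = DDL, L·DDL = LDDL, …
Continuing: LDDLDDLLDDL · DDLLDDLLDDLDDLLDDL gives term 8.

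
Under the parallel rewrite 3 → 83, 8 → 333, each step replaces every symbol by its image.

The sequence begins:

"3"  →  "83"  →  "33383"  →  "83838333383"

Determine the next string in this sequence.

Apply φ to 83838333383 symbol by symbol: 8→333, 3→83, 8→333, 3→83, 8→333, 3→83, 3→83, 3→83, 3→83, 8→333, 3→83; joined: 333 83 333 83 333 83 83 83 83 333 83.

33383333833338383838333383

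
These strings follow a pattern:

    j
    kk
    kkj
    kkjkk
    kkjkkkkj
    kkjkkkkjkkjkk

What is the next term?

This is a Fibonacci-style word recurrence s(k) = s(k−1)·s(k−2): e.g. kk·j = kkj.
So term 7 is kkjkkkkjkkjkk·kkjkkkkj.

kkjkkkkjkkjkkkkjkkkkj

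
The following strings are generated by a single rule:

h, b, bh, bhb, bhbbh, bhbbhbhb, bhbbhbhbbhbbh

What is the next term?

bhbbhbhbbhbbhbhbbhbhb

From term 3 onward, concatenate the last term with the second-to-last: b·h = bh, bh·b = bhb, …
The next term joins bhbbhbhbbhbbh and bhbbhbhb.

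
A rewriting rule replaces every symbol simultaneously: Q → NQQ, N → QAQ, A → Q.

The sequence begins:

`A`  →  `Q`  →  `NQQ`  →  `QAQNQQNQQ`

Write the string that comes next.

Apply φ to QAQNQQNQQ symbol by symbol: Q→NQQ, A→Q, Q→NQQ, N→QAQ, Q→NQQ, Q→NQQ, N→QAQ, Q→NQQ, Q→NQQ; joined: NQQ Q NQQ QAQ NQQ NQQ QAQ NQQ NQQ.

NQQQNQQQAQNQQNQQQAQNQQNQQ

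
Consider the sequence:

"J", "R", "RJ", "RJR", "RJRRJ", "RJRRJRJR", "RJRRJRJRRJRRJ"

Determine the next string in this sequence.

This is a Fibonacci-style word recurrence s(k) = s(k−1)·s(k−2): e.g. R·J = RJ.
The next term joins RJRRJRJRRJRRJ and RJRRJRJR.

RJRRJRJRRJRRJRJRRJRJR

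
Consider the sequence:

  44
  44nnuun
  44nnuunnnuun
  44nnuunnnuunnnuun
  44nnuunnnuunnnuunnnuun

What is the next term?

The strings grow by a fixed suffix nnuun each time.
Applying this once more to 44nnuunnnuunnnuunnnuun:

44nnuunnnuunnnuunnnuunnnuun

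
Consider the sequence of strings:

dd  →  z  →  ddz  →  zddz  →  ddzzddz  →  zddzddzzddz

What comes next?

ddzzddzzddzddzzddz

This is a Fibonacci-style word recurrence s(k) = s(k−2)·s(k−1): e.g. dd·z = ddz.
Continuing: ddzzddz · zddzddzzddz gives term 7.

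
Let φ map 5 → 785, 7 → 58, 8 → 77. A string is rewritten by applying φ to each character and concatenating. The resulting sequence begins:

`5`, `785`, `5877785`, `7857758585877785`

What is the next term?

φ(7857758585877785) expands symbol-by-symbol to 58 77 785 58 58 785 77 785 77 785 77 58 58 58 77 785; joining the 16 pieces gives the next term.

5877785585878577785777857758585877785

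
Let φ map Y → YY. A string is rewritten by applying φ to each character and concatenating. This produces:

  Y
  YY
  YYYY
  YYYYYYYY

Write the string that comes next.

YYYYYYYYYYYYYYYY

Expanding YYYYYYYY: Y→YY, Y→YY, Y→YY, Y→YY, Y→YY, Y→YY, Y→YY, Y→YY. Concatenated: YY YY YY YY YY YY YY YY.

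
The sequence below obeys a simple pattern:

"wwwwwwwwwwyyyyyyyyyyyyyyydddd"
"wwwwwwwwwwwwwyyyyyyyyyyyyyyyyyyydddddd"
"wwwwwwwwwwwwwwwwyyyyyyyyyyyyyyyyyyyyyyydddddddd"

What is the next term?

Term n consists of 3n+1 w's, followed by 4n+3 y's, followed by 2n-2 d's, where the shown terms are n = 3, 4, 5.
At n = 6 the blocks have lengths 19, 27, 10.

wwwwwwwwwwwwwwwwwwwyyyyyyyyyyyyyyyyyyyyyyyyyyydddddddddd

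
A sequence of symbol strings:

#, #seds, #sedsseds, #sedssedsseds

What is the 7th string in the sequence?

Each term is the previous one with seds appended.
From #sedssedsseds, 3 further steps: #sedssedsseds → #sedssedssedsseds → #sedssedssedssedsseds → (answer).

#sedssedssedssedssedsseds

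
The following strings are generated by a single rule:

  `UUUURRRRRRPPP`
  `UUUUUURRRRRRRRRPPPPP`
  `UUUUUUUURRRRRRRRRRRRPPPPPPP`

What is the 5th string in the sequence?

The n-th term is 2n+2 U's then 3n+3 R's then 2n+1 P's (n = 1, 2, …).
For term 5, n = 5, so the run lengths are 12, 18, 11.

UUUUUUUUUUUURRRRRRRRRRRRRRRRRRPPPPPPPPPPP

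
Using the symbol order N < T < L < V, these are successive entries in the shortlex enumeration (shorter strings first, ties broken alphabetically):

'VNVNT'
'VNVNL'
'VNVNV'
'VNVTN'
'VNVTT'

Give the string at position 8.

Stepping forward 3 times from VNVTT: VNVTT → VNVTL → VNVTV, then the target.

VNVLN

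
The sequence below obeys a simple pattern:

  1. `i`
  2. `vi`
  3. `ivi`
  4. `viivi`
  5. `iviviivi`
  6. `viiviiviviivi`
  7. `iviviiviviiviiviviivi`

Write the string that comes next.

From term 3 onward, concatenate the second-to-last term with the last: i·vi = ivi, vi·ivi = viivi, …
The next term joins viiviiviviivi and iviviiviviiviiviviivi.

viiviiviviiviiviviiviviiviiviviivi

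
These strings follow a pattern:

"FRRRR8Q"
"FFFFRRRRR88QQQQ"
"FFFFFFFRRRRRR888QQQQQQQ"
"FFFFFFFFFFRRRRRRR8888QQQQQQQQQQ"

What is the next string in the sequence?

FFFFFFFFFFFFFRRRRRRRR88888QQQQQQQQQQQQQ

The n-th term is 3n-2 F's then n+3 R's then n 8's then 3n-2 Q's (n = 1, 2, …).
For the next term, n = 5, so the run lengths are 13, 8, 5, 13.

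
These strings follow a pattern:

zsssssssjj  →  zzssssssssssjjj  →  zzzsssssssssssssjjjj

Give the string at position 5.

zzzzzsssssssssssssssssssjjjjjj

Reading off run lengths: z runs 1, 2, 3; s runs 7, 10, 13; j runs 2, 3, 4 — each is linear in n, where the shown terms are n = 2, 3, 4.
At n = 6 the blocks have lengths 5, 19, 6.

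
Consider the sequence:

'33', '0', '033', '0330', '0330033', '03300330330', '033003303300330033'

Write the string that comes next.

Each term (from the third on) is the previous term followed by the one before it: term 3 = 0·33 = 033.
So term 8 is 033003303300330033·03300330330.

03300330330033003303300330330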